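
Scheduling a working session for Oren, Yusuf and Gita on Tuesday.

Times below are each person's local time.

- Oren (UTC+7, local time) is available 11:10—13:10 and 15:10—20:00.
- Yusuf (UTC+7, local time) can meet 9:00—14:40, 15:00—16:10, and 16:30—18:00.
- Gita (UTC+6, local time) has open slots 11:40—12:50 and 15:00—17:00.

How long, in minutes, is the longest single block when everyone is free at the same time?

Oren → UTC: 04:10–06:10, 08:10–13:00.
Yusuf → UTC: 02:00–07:40, 08:00–09:10, 09:30–11:00.
Gita → UTC: 05:40–06:50, 09:00–11:00.
Oren ∩ Yusuf: 04:10–06:10, 08:10–09:10, 09:30–11:00.
Oren ∩ Yusuf ∩ Gita: 05:40–06:10, 09:00–09:10, 09:30–11:00.
Common window lengths: 30, 10, 90 min; longest is 90.

90 minutes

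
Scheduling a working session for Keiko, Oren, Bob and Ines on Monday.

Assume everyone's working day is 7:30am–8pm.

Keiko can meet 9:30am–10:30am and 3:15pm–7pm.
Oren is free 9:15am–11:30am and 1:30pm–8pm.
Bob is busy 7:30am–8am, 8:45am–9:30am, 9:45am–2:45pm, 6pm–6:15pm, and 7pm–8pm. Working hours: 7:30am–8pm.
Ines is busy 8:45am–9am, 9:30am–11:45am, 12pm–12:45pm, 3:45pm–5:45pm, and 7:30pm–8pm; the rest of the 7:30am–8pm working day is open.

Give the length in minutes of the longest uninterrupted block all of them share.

Bob free within 07:30–20:00: 08:00–08:45, 09:30–09:45, 14:45–18:00, 18:15–19:00.
Ines free within 07:30–20:00: 07:30–08:45, 09:00–09:30, 11:45–12:00, 12:45–15:45, 17:45–19:30.
Keiko ∩ Oren: 09:30–10:30, 15:15–19:00.
Keiko ∩ Oren ∩ Bob: 09:30–09:45, 15:15–18:00, 18:15–19:00.
Keiko ∩ Oren ∩ Bob ∩ Ines: 15:15–15:45, 17:45–18:00, 18:15–19:00.
Common window lengths: 30, 15, 45 min; longest is 45.

45 minutes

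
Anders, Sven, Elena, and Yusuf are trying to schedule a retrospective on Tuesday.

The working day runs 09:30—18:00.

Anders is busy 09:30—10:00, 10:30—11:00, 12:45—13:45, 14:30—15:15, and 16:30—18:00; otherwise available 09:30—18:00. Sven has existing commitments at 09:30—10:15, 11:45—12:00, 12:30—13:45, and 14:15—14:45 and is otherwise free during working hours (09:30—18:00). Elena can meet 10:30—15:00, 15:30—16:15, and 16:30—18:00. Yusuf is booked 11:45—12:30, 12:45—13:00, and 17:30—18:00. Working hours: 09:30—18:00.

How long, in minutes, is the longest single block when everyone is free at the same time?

45 minutes

Anders free within 09:30–18:00: 10:00–10:30, 11:00–12:45, 13:45–14:30, 15:15–16:30.
Sven free within 09:30–18:00: 10:15–11:45, 12:00–12:30, 13:45–14:15, 14:45–18:00.
Yusuf free within 09:30–18:00: 09:30–11:45, 12:30–12:45, 13:00–17:30.
Anders ∩ Sven: 10:15–10:30, 11:00–11:45, 12:00–12:30, 13:45–14:15, 15:15–16:30.
Anders ∩ Sven ∩ Elena: 11:00–11:45, 12:00–12:30, 13:45–14:15, 15:30–16:15.
Anders ∩ Sven ∩ Elena ∩ Yusuf: 11:00–11:45, 13:45–14:15, 15:30–16:15.
Common window lengths: 45, 30, 45 min; longest is 45.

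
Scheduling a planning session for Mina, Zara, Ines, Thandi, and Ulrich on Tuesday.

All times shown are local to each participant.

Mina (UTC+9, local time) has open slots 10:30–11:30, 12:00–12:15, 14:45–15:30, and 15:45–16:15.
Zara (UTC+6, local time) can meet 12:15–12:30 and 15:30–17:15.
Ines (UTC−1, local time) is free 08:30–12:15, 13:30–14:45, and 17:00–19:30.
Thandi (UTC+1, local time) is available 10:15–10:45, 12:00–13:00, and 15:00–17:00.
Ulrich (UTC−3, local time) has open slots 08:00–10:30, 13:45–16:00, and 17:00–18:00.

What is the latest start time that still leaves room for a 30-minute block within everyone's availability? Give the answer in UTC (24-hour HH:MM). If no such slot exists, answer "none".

none

Mina → UTC: 01:30–02:30, 03:00–03:15, 05:45–06:30, 06:45–07:15.
Zara → UTC: 06:15–06:30, 09:30–11:15.
Ines → UTC: 09:30–13:15, 14:30–15:45, 18:00–20:30.
Thandi → UTC: 09:15–09:45, 11:00–12:00, 14:00–16:00.
Ulrich → UTC: 11:00–13:30, 16:45–19:00, 20:00–21:00.
Mina ∩ Zara: 06:15–06:30.
Mina ∩ Zara ∩ Ines: (none).
Mina ∩ Zara ∩ Ines ∩ Thandi: (none).
Mina ∩ Zara ∩ Ines ∩ Thandi ∩ Ulrich: (none).
Windows ≥ 30 min: (none).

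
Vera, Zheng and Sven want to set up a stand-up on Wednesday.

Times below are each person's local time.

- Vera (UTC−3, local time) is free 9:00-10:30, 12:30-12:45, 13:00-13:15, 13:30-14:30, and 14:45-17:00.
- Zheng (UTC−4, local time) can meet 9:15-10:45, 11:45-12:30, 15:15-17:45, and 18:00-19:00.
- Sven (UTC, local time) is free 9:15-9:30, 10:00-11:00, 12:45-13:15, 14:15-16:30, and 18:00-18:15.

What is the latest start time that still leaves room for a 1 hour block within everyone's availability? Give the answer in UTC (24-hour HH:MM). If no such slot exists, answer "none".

none

Vera → UTC: 12:00–13:30, 15:30–15:45, 16:00–16:15, 16:30–17:30, 17:45–20:00.
Zheng → UTC: 13:15–14:45, 15:45–16:30, 19:15–21:45, 22:00–23:00.
Sven → UTC: 09:15–09:30, 10:00–11:00, 12:45–13:15, 14:15–16:30, 18:00–18:15.
Vera ∩ Zheng: 13:15–13:30, 16:00–16:15, 19:15–20:00.
Vera ∩ Zheng ∩ Sven: 16:00–16:15.
Windows ≥ 60 min: (none).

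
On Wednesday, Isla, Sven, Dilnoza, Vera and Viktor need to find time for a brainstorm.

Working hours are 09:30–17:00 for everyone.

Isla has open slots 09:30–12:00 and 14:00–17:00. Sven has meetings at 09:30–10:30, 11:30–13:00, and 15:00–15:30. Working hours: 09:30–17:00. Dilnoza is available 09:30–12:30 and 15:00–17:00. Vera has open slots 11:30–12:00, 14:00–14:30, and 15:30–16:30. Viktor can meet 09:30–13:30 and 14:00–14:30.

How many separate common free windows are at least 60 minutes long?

0

Sven free within 09:30–17:00: 10:30–11:30, 13:00–15:00, 15:30–17:00.
Isla ∩ Sven: 10:30–11:30, 14:00–15:00, 15:30–17:00.
Isla ∩ Sven ∩ Dilnoza: 10:30–11:30, 15:30–17:00.
Isla ∩ Sven ∩ Dilnoza ∩ Vera: 15:30–16:30.
Isla ∩ Sven ∩ Dilnoza ∩ Vera ∩ Viktor: (none).
Windows ≥ 60 min: (none).
That's 0 windows.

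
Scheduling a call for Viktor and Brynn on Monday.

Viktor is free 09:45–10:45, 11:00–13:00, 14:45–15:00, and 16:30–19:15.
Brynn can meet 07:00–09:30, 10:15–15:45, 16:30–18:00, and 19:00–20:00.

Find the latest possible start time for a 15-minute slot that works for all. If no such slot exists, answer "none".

19:00

Viktor ∩ Brynn: 10:15–10:45, 11:00–13:00, 14:45–15:00, 16:30–18:00, 19:00–19:15.
Windows ≥ 15 min: 10:15–10:45, 11:00–13:00, 14:45–15:00, 16:30–18:00, 19:00–19:15.
Latest start in the last window 19:00–19:15 is 19:15 − 15 min = 19:00.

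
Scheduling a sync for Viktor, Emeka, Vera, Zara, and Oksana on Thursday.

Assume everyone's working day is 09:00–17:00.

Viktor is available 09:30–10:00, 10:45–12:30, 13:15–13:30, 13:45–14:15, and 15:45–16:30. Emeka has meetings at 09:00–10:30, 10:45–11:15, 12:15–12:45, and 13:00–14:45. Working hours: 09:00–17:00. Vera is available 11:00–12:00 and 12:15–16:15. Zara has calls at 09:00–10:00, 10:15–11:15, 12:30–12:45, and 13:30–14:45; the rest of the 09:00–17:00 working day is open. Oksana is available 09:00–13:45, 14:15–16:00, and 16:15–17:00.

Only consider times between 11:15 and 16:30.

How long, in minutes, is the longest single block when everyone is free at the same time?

45 minutes

Emeka free within 09:00–17:00: 10:30–10:45, 11:15–12:15, 12:45–13:00, 14:45–17:00.
Zara free within 09:00–17:00: 10:00–10:15, 11:15–12:30, 12:45–13:30, 14:45–17:00.
Viktor ∩ Emeka: 11:15–12:15, 15:45–16:30.
Viktor ∩ Emeka ∩ Vera: 11:15–12:00, 15:45–16:15.
Viktor ∩ Emeka ∩ Vera ∩ Zara: 11:15–12:00, 15:45–16:15.
Viktor ∩ Emeka ∩ Vera ∩ Zara ∩ Oksana: 11:15–12:00, 15:45–16:00.
Restricted to 11:15–16:30: 11:15–12:00, 15:45–16:00.
Common window lengths: 45, 15 min; longest is 45.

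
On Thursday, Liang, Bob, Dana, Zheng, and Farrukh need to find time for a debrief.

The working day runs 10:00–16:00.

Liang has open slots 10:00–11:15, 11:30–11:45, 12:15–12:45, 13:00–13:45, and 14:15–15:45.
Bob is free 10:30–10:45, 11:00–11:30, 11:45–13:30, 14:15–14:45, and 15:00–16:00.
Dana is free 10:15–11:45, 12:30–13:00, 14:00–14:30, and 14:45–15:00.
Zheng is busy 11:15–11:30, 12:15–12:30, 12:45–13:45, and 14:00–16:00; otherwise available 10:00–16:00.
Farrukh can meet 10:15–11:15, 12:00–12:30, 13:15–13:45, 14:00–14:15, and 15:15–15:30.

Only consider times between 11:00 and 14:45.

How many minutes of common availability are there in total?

15 minutes

Zheng free within 10:00–16:00: 10:00–11:15, 11:30–12:15, 12:30–12:45, 13:45–14:00.
Liang ∩ Bob: 10:30–10:45, 11:00–11:15, 12:15–12:45, 13:00–13:30, 14:15–14:45, 15:00–15:45.
Liang ∩ Bob ∩ Dana: 10:30–10:45, 11:00–11:15, 12:30–12:45, 14:15–14:30.
Liang ∩ Bob ∩ Dana ∩ Zheng: 10:30–10:45, 11:00–11:15, 12:30–12:45.
Liang ∩ Bob ∩ Dana ∩ Zheng ∩ Farrukh: 10:30–10:45, 11:00–11:15.
Restricted to 11:00–14:45: 11:00–11:15.
Total common minutes: 15.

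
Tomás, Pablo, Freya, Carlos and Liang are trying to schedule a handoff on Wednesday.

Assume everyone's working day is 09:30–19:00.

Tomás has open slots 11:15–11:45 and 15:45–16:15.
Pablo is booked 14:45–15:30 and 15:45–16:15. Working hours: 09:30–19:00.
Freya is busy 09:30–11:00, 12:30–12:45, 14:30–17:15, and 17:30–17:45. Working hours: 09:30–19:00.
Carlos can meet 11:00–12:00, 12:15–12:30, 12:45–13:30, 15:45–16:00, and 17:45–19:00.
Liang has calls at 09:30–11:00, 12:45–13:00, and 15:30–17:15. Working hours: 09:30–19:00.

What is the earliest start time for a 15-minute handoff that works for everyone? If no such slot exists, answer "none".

11:15

Pablo free within 09:30–19:00: 09:30–14:45, 15:30–15:45, 16:15–19:00.
Freya free within 09:30–19:00: 11:00–12:30, 12:45–14:30, 17:15–17:30, 17:45–19:00.
Liang free within 09:30–19:00: 11:00–12:45, 13:00–15:30, 17:15–19:00.
Tomás ∩ Pablo: 11:15–11:45.
Tomás ∩ Pablo ∩ Freya: 11:15–11:45.
Tomás ∩ Pablo ∩ Freya ∩ Carlos: 11:15–11:45.
Tomás ∩ Pablo ∩ Freya ∩ Carlos ∩ Liang: 11:15–11:45.
Windows ≥ 15 min: 11:15–11:45.
Earliest such window starts at 11:15.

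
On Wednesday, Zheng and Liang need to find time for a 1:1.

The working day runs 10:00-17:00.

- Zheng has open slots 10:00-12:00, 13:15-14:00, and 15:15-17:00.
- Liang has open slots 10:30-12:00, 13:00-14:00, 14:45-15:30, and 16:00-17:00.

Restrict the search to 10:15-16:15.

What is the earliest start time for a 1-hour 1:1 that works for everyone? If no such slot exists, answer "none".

10:30

Zheng ∩ Liang: 10:30–12:00, 13:15–14:00, 15:15–15:30, 16:00–17:00.
Restricted to 10:15–16:15: 10:30–12:00, 13:15–14:00, 15:15–15:30, 16:00–16:15.
Windows ≥ 60 min: 10:30–12:00.
Earliest such window starts at 10:30.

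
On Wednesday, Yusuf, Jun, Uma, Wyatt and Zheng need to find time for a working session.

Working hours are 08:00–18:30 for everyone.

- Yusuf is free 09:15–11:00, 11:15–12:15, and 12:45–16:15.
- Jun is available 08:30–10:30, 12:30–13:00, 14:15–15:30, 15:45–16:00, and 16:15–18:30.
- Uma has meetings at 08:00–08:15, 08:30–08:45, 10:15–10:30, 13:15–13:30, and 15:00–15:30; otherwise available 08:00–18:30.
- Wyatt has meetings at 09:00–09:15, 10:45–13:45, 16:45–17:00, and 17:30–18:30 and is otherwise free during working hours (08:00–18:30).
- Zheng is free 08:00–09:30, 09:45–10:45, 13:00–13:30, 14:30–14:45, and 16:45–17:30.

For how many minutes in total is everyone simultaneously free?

Uma free within 08:00–18:30: 08:15–08:30, 08:45–10:15, 10:30–13:15, 13:30–15:00, 15:30–18:30.
Wyatt free within 08:00–18:30: 08:00–09:00, 09:15–10:45, 13:45–16:45, 17:00–17:30.
Yusuf ∩ Jun: 09:15–10:30, 12:45–13:00, 14:15–15:30, 15:45–16:00.
Yusuf ∩ Jun ∩ Uma: 09:15–10:15, 12:45–13:00, 14:15–15:00, 15:45–16:00.
Yusuf ∩ Jun ∩ Uma ∩ Wyatt: 09:15–10:15, 14:15–15:00, 15:45–16:00.
Yusuf ∩ Jun ∩ Uma ∩ Wyatt ∩ Zheng: 09:15–09:30, 09:45–10:15, 14:30–14:45.
Total common minutes: 15 + 30 + 15 = 60.

60 minutes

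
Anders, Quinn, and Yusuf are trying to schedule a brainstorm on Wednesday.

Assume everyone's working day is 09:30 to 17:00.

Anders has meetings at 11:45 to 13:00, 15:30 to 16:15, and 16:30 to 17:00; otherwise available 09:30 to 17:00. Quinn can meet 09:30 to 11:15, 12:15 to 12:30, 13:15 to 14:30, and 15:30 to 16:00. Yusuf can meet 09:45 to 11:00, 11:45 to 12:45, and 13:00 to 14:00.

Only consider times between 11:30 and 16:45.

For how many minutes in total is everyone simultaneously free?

45 minutes

Anders free within 09:30–17:00: 09:30–11:45, 13:00–15:30, 16:15–16:30.
Anders ∩ Quinn: 09:30–11:15, 13:15–14:30.
Anders ∩ Quinn ∩ Yusuf: 09:45–11:00, 13:15–14:00.
Restricted to 11:30–16:45: 13:15–14:00.
Total common minutes: 45.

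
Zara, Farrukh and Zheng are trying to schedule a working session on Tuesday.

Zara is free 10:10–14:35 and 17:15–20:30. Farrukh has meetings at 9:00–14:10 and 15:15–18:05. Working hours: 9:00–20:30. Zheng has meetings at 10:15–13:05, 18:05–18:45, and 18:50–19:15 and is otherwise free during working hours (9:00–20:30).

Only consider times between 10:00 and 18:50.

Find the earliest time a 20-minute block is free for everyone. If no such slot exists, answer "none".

14:10

Farrukh free within 09:00–20:30: 14:10–15:15, 18:05–20:30.
Zheng free within 09:00–20:30: 09:00–10:15, 13:05–18:05, 18:45–18:50, 19:15–20:30.
Zara ∩ Farrukh: 14:10–14:35, 18:05–20:30.
Zara ∩ Farrukh ∩ Zheng: 14:10–14:35, 18:45–18:50, 19:15–20:30.
Restricted to 10:00–18:50: 14:10–14:35, 18:45–18:50.
Windows ≥ 20 min: 14:10–14:35.
Earliest such window starts at 14:10.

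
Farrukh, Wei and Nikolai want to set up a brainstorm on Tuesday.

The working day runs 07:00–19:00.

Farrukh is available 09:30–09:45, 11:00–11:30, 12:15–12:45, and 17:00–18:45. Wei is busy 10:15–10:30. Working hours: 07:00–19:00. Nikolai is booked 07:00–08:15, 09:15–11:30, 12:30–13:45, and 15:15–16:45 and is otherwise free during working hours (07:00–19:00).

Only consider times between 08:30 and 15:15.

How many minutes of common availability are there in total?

15 minutes

Wei free within 07:00–19:00: 07:00–10:15, 10:30–19:00.
Nikolai free within 07:00–19:00: 08:15–09:15, 11:30–12:30, 13:45–15:15, 16:45–19:00.
Farrukh ∩ Wei: 09:30–09:45, 11:00–11:30, 12:15–12:45, 17:00–18:45.
Farrukh ∩ Wei ∩ Nikolai: 12:15–12:30, 17:00–18:45.
Restricted to 08:30–15:15: 12:15–12:30.
Total common minutes: 15.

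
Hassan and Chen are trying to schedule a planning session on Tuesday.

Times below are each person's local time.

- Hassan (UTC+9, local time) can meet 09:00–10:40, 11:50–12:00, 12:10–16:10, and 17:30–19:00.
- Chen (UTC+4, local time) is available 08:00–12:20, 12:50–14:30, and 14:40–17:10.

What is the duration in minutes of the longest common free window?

Hassan → UTC: 00:00–01:40, 02:50–03:00, 03:10–07:10, 08:30–10:00.
Chen → UTC: 04:00–08:20, 08:50–10:30, 10:40–13:10.
Hassan ∩ Chen: 04:00–07:10, 08:50–10:00.
Common window lengths: 190, 70 min; longest is 190.

190 minutes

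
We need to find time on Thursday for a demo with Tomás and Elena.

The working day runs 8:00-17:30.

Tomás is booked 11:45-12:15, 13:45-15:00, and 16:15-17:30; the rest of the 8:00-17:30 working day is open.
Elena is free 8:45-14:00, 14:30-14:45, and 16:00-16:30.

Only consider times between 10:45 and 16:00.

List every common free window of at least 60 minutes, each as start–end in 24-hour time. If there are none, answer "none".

10:45–11:45, 12:15–13:45

Tomás free within 08:00–17:30: 08:00–11:45, 12:15–13:45, 15:00–16:15.
Tomás ∩ Elena: 08:45–11:45, 12:15–13:45, 16:00–16:15.
Restricted to 10:45–16:00: 10:45–11:45, 12:15–13:45.
Windows ≥ 60 min: 10:45–11:45, 12:15–13:45.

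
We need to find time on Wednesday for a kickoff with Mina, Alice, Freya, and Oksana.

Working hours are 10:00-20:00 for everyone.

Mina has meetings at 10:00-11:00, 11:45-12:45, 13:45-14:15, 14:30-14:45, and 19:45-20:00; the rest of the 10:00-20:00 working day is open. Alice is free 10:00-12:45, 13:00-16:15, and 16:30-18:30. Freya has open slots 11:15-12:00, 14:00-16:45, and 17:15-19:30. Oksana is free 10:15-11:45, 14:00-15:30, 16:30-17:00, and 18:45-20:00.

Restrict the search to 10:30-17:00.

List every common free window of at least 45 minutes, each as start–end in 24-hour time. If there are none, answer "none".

14:45–15:30

Mina free within 10:00–20:00: 11:00–11:45, 12:45–13:45, 14:15–14:30, 14:45–19:45.
Mina ∩ Alice: 11:00–11:45, 13:00–13:45, 14:15–14:30, 14:45–16:15, 16:30–18:30.
Mina ∩ Alice ∩ Freya: 11:15–11:45, 14:15–14:30, 14:45–16:15, 16:30–16:45, 17:15–18:30.
Mina ∩ Alice ∩ Freya ∩ Oksana: 11:15–11:45, 14:15–14:30, 14:45–15:30, 16:30–16:45.
Restricted to 10:30–17:00: 11:15–11:45, 14:15–14:30, 14:45–15:30, 16:30–16:45.
Windows ≥ 45 min: 14:45–15:30.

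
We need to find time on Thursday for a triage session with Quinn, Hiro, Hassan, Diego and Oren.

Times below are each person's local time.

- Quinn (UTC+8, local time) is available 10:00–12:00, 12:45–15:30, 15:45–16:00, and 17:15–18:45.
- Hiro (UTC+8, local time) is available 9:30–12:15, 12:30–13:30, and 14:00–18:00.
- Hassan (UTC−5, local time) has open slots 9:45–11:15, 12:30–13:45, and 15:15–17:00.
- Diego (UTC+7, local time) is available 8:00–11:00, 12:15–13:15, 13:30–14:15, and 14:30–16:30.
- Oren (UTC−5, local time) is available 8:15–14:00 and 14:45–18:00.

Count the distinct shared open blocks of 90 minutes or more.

Quinn → UTC: 02:00–04:00, 04:45–07:30, 07:45–08:00, 09:15–10:45.
Hiro → UTC: 01:30–04:15, 04:30–05:30, 06:00–10:00.
Hassan → UTC: 14:45–16:15, 17:30–18:45, 20:15–22:00.
Diego → UTC: 01:00–04:00, 05:15–06:15, 06:30–07:15, 07:30–09:30.
Oren → UTC: 13:15–19:00, 19:45–23:00.
Quinn ∩ Hiro: 02:00–04:00, 04:45–05:30, 06:00–07:30, 07:45–08:00, 09:15–10:00.
Quinn ∩ Hiro ∩ Hassan: (none).
Quinn ∩ Hiro ∩ Hassan ∩ Diego: (none).
Quinn ∩ Hiro ∩ Hassan ∩ Diego ∩ Oren: (none).
Windows ≥ 90 min: (none).
That's 0 windows.

0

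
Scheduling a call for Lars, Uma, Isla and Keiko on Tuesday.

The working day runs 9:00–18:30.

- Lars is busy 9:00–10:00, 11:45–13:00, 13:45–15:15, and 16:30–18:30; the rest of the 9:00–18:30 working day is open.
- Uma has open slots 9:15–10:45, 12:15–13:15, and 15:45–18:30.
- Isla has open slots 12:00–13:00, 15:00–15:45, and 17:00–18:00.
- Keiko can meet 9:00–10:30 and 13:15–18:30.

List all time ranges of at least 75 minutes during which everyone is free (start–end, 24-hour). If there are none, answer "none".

Lars free within 09:00–18:30: 10:00–11:45, 13:00–13:45, 15:15–16:30.
Lars ∩ Uma: 10:00–10:45, 13:00–13:15, 15:45–16:30.
Lars ∩ Uma ∩ Isla: (none).
Lars ∩ Uma ∩ Isla ∩ Keiko: (none).
Windows ≥ 75 min: (none).

none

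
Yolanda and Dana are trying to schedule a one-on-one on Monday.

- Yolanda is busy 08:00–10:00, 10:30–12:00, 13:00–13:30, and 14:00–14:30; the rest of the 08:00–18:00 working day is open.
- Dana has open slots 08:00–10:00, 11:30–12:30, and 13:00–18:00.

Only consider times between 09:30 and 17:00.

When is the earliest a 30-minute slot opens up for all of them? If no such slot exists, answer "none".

12:00

Yolanda free within 08:00–18:00: 10:00–10:30, 12:00–13:00, 13:30–14:00, 14:30–18:00.
Yolanda ∩ Dana: 12:00–12:30, 13:30–14:00, 14:30–18:00.
Restricted to 09:30–17:00: 12:00–12:30, 13:30–14:00, 14:30–17:00.
Windows ≥ 30 min: 12:00–12:30, 13:30–14:00, 14:30–17:00.
Earliest such window starts at 12:00.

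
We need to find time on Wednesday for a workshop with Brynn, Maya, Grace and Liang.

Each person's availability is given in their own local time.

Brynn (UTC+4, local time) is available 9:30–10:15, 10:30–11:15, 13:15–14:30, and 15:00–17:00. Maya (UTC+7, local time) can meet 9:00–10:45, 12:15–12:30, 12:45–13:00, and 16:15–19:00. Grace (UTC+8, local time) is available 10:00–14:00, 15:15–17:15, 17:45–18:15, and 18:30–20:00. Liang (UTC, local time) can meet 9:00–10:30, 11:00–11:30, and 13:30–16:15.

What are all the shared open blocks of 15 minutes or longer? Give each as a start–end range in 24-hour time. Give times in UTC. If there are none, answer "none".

Brynn → UTC: 05:30–06:15, 06:30–07:15, 09:15–10:30, 11:00–13:00.
Maya → UTC: 02:00–03:45, 05:15–05:30, 05:45–06:00, 09:15–12:00.
Grace → UTC: 02:00–06:00, 07:15–09:15, 09:45–10:15, 10:30–12:00.
Liang → UTC: 09:00–10:30, 11:00–11:30, 13:30–16:15.
Brynn ∩ Maya: 05:45–06:00, 09:15–10:30, 11:00–12:00.
Brynn ∩ Maya ∩ Grace: 05:45–06:00, 09:45–10:15, 11:00–12:00.
Brynn ∩ Maya ∩ Grace ∩ Liang: 09:45–10:15, 11:00–11:30.
Windows ≥ 15 min: 09:45–10:15, 11:00–11:30.

09:45–10:15, 11:00–11:30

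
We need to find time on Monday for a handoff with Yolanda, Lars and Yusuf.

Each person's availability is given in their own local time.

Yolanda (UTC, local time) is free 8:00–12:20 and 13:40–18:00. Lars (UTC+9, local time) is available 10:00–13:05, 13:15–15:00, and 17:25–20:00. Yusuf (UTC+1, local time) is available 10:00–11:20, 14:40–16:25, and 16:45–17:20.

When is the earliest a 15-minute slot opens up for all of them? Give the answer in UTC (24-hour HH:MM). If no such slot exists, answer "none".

09:00

Yolanda → UTC: 08:00–12:20, 13:40–18:00.
Lars → UTC: 01:00–04:05, 04:15–06:00, 08:25–11:00.
Yusuf → UTC: 09:00–10:20, 13:40–15:25, 15:45–16:20.
Yolanda ∩ Lars: 08:25–11:00.
Yolanda ∩ Lars ∩ Yusuf: 09:00–10:20.
Windows ≥ 15 min: 09:00–10:20.
Earliest such window starts at 09:00.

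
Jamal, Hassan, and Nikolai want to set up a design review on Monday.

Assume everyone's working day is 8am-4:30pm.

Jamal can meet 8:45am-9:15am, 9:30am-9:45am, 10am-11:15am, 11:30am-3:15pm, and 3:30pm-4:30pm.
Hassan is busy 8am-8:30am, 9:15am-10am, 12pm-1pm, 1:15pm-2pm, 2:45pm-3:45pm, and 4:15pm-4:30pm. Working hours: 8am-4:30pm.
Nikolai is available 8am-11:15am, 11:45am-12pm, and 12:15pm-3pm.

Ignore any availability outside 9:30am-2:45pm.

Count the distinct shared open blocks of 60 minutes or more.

Hassan free within 08:00–16:30: 08:30–09:15, 10:00–12:00, 13:00–13:15, 14:00–14:45, 15:45–16:15.
Jamal ∩ Hassan: 08:45–09:15, 10:00–11:15, 11:30–12:00, 13:00–13:15, 14:00–14:45, 15:45–16:15.
Jamal ∩ Hassan ∩ Nikolai: 08:45–09:15, 10:00–11:15, 11:45–12:00, 13:00–13:15, 14:00–14:45.
Restricted to 09:30–14:45: 10:00–11:15, 11:45–12:00, 13:00–13:15, 14:00–14:45.
Windows ≥ 60 min: 10:00–11:15.
That's 1 window.

1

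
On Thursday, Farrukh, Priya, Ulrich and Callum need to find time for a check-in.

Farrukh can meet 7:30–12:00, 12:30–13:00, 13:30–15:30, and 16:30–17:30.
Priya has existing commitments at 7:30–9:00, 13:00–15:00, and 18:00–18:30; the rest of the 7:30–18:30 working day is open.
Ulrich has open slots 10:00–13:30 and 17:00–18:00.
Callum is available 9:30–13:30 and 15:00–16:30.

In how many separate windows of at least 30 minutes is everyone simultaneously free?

Priya free within 07:30–18:30: 09:00–13:00, 15:00–18:00.
Farrukh ∩ Priya: 09:00–12:00, 12:30–13:00, 15:00–15:30, 16:30–17:30.
Farrukh ∩ Priya ∩ Ulrich: 10:00–12:00, 12:30–13:00, 17:00–17:30.
Farrukh ∩ Priya ∩ Ulrich ∩ Callum: 10:00–12:00, 12:30–13:00.
Windows ≥ 30 min: 10:00–12:00, 12:30–13:00.
That's 2 windows.

2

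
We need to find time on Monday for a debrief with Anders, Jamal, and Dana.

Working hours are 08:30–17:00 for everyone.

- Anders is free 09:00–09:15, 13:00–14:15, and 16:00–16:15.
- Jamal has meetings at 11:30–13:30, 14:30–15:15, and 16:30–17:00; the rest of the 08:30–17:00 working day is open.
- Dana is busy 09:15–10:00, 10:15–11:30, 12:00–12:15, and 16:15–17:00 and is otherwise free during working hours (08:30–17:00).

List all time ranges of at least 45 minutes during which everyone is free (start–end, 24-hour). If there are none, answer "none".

13:30–14:15

Jamal free within 08:30–17:00: 08:30–11:30, 13:30–14:30, 15:15–16:30.
Dana free within 08:30–17:00: 08:30–09:15, 10:00–10:15, 11:30–12:00, 12:15–16:15.
Anders ∩ Jamal: 09:00–09:15, 13:30–14:15, 16:00–16:15.
Anders ∩ Jamal ∩ Dana: 09:00–09:15, 13:30–14:15, 16:00–16:15.
Windows ≥ 45 min: 13:30–14:15.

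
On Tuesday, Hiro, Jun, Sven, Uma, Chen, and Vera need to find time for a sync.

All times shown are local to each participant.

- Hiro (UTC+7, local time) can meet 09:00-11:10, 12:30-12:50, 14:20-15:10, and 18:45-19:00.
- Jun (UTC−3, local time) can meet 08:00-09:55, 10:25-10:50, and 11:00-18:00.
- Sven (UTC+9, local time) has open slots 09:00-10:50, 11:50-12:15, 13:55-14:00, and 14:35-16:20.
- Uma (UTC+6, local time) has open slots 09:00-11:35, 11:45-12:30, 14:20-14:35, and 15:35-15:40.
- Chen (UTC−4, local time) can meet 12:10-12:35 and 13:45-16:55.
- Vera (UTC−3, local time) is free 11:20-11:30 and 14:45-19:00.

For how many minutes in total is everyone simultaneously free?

0 minutes

Hiro → UTC: 02:00–04:10, 05:30–05:50, 07:20–08:10, 11:45–12:00.
Jun → UTC: 11:00–12:55, 13:25–13:50, 14:00–21:00.
Sven → UTC: 00:00–01:50, 02:50–03:15, 04:55–05:00, 05:35–07:20.
Uma → UTC: 03:00–05:35, 05:45–06:30, 08:20–08:35, 09:35–09:40.
Chen → UTC: 16:10–16:35, 17:45–20:55.
Vera → UTC: 14:20–14:30, 17:45–22:00.
Hiro ∩ Jun: 11:45–12:00.
Hiro ∩ Jun ∩ Sven: (none).
Hiro ∩ Jun ∩ Sven ∩ Uma: (none).
Hiro ∩ Jun ∩ Sven ∩ Uma ∩ Chen: (none).
Hiro ∩ Jun ∩ Sven ∩ Uma ∩ Chen ∩ Vera: (none).
Total common minutes: 0.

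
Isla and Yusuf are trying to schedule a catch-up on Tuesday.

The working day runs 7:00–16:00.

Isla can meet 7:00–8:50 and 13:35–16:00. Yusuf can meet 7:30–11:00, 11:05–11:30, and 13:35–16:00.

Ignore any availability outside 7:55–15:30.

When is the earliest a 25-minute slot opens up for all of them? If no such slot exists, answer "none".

07:55

Isla ∩ Yusuf: 07:30–08:50, 13:35–16:00.
Restricted to 07:55–15:30: 07:55–08:50, 13:35–15:30.
Windows ≥ 25 min: 07:55–08:50, 13:35–15:30.
Earliest such window starts at 07:55.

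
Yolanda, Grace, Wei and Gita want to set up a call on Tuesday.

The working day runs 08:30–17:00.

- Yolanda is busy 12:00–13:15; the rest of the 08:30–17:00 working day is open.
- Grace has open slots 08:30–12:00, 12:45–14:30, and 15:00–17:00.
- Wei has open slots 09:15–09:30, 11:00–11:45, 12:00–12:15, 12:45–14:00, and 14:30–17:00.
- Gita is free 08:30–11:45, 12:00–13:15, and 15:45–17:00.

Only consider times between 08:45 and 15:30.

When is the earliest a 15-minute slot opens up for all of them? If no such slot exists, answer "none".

Yolanda free within 08:30–17:00: 08:30–12:00, 13:15–17:00.
Yolanda ∩ Grace: 08:30–12:00, 13:15–14:30, 15:00–17:00.
Yolanda ∩ Grace ∩ Wei: 09:15–09:30, 11:00–11:45, 13:15–14:00, 15:00–17:00.
Yolanda ∩ Grace ∩ Wei ∩ Gita: 09:15–09:30, 11:00–11:45, 15:45–17:00.
Restricted to 08:45–15:30: 09:15–09:30, 11:00–11:45.
Windows ≥ 15 min: 09:15–09:30, 11:00–11:45.
Earliest such window starts at 09:15.

09:15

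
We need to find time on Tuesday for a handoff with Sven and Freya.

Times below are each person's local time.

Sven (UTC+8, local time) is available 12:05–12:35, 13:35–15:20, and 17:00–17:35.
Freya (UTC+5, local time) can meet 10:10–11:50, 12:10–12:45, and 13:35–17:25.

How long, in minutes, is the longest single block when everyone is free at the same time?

Sven → UTC: 04:05–04:35, 05:35–07:20, 09:00–09:35.
Freya → UTC: 05:10–06:50, 07:10–07:45, 08:35–12:25.
Sven ∩ Freya: 05:35–06:50, 07:10–07:20, 09:00–09:35.
Common window lengths: 75, 10, 35 min; longest is 75.

75 minutes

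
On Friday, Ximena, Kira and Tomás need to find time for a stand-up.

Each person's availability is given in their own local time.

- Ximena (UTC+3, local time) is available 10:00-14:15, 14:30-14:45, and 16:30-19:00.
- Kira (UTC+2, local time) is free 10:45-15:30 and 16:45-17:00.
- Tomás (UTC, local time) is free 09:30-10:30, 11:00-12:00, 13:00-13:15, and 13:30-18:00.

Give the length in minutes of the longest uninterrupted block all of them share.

Ximena → UTC: 07:00–11:15, 11:30–11:45, 13:30–16:00.
Kira → UTC: 08:45–13:30, 14:45–15:00.
Tomás → UTC: 09:30–10:30, 11:00–12:00, 13:00–13:15, 13:30–18:00.
Ximena ∩ Kira: 08:45–11:15, 11:30–11:45, 14:45–15:00.
Ximena ∩ Kira ∩ Tomás: 09:30–10:30, 11:00–11:15, 11:30–11:45, 14:45–15:00.
Common window lengths: 60, 15, 15, 15 min; longest is 60.

60 minutes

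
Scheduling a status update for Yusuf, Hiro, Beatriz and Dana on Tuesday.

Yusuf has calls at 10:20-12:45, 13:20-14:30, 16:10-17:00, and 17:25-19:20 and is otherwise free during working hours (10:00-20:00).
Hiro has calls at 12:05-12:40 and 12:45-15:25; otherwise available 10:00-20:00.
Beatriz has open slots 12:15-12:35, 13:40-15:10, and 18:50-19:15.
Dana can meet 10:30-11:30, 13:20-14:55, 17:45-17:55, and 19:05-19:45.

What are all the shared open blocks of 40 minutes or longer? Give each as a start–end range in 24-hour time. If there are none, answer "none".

Yusuf free within 10:00–20:00: 10:00–10:20, 12:45–13:20, 14:30–16:10, 17:00–17:25, 19:20–20:00.
Hiro free within 10:00–20:00: 10:00–12:05, 12:40–12:45, 15:25–20:00.
Yusuf ∩ Hiro: 10:00–10:20, 15:25–16:10, 17:00–17:25, 19:20–20:00.
Yusuf ∩ Hiro ∩ Beatriz: (none).
Yusuf ∩ Hiro ∩ Beatriz ∩ Dana: (none).
Windows ≥ 40 min: (none).

none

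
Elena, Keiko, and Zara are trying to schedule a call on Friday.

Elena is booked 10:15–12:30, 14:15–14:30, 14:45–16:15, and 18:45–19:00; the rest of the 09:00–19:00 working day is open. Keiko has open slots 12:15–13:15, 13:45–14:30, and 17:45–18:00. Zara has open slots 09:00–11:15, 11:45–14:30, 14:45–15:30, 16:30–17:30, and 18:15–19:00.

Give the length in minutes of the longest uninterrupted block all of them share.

Elena free within 09:00–19:00: 09:00–10:15, 12:30–14:15, 14:30–14:45, 16:15–18:45.
Elena ∩ Keiko: 12:30–13:15, 13:45–14:15, 17:45–18:00.
Elena ∩ Keiko ∩ Zara: 12:30–13:15, 13:45–14:15.
Common window lengths: 45, 30 min; longest is 45.

45 minutes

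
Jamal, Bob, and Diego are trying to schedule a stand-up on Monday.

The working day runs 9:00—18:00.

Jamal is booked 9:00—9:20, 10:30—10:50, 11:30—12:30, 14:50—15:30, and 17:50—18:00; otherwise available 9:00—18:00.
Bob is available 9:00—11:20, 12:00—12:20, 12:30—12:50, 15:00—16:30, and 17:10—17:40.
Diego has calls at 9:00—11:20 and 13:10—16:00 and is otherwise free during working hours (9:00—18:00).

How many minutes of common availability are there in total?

Jamal free within 09:00–18:00: 09:20–10:30, 10:50–11:30, 12:30–14:50, 15:30–17:50.
Diego free within 09:00–18:00: 11:20–13:10, 16:00–18:00.
Jamal ∩ Bob: 09:20–10:30, 10:50–11:20, 12:30–12:50, 15:30–16:30, 17:10–17:40.
Jamal ∩ Bob ∩ Diego: 12:30–12:50, 16:00–16:30, 17:10–17:40.
Total common minutes: 20 + 30 + 30 = 80.

80 minutes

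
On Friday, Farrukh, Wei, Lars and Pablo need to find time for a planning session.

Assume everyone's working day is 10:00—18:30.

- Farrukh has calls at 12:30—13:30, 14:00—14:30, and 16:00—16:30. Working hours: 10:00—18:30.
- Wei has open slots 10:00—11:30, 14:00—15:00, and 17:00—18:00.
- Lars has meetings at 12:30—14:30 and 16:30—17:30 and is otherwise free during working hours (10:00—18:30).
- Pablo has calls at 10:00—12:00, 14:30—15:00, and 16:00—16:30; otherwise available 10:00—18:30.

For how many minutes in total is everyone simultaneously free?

30 minutes

Farrukh free within 10:00–18:30: 10:00–12:30, 13:30–14:00, 14:30–16:00, 16:30–18:30.
Lars free within 10:00–18:30: 10:00–12:30, 14:30–16:30, 17:30–18:30.
Pablo free within 10:00–18:30: 12:00–14:30, 15:00–16:00, 16:30–18:30.
Farrukh ∩ Wei: 10:00–11:30, 14:30–15:00, 17:00–18:00.
Farrukh ∩ Wei ∩ Lars: 10:00–11:30, 14:30–15:00, 17:30–18:00.
Farrukh ∩ Wei ∩ Lars ∩ Pablo: 17:30–18:00.
Total common minutes: 30.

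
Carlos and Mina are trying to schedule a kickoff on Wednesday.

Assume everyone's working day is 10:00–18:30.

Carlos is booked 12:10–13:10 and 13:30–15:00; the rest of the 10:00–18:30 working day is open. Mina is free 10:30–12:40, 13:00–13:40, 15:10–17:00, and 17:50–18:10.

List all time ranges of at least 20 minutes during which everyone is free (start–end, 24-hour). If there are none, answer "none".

10:30–12:10, 13:10–13:30, 15:10–17:00, 17:50–18:10

Carlos free within 10:00–18:30: 10:00–12:10, 13:10–13:30, 15:00–18:30.
Carlos ∩ Mina: 10:30–12:10, 13:10–13:30, 15:10–17:00, 17:50–18:10.
Windows ≥ 20 min: 10:30–12:10, 13:10–13:30, 15:10–17:00, 17:50–18:10.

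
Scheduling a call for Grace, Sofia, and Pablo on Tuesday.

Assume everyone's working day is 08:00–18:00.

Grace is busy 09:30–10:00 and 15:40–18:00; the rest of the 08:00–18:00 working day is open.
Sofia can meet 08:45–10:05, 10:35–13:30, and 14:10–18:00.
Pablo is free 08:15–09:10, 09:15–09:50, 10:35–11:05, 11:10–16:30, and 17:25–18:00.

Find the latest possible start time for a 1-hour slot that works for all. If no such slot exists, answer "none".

Grace free within 08:00–18:00: 08:00–09:30, 10:00–15:40.
Grace ∩ Sofia: 08:45–09:30, 10:00–10:05, 10:35–13:30, 14:10–15:40.
Grace ∩ Sofia ∩ Pablo: 08:45–09:10, 09:15–09:30, 10:35–11:05, 11:10–13:30, 14:10–15:40.
Windows ≥ 60 min: 11:10–13:30, 14:10–15:40.
Latest start in the last window 14:10–15:40 is 15:40 − 60 min = 14:40.

14:40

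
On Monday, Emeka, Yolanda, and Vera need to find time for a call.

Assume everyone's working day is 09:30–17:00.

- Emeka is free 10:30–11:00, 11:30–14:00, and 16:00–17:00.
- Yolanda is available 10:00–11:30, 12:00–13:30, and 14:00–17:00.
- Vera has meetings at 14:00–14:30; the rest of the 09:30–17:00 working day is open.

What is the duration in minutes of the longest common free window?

Vera free within 09:30–17:00: 09:30–14:00, 14:30–17:00.
Emeka ∩ Yolanda: 10:30–11:00, 12:00–13:30, 16:00–17:00.
Emeka ∩ Yolanda ∩ Vera: 10:30–11:00, 12:00–13:30, 16:00–17:00.
Common window lengths: 30, 90, 60 min; longest is 90.

90 minutes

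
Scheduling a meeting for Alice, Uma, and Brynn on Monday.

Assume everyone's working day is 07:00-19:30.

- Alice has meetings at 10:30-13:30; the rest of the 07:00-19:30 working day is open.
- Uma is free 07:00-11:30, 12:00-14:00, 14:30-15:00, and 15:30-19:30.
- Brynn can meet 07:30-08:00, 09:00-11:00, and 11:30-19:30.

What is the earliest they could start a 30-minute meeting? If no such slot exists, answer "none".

Alice free within 07:00–19:30: 07:00–10:30, 13:30–19:30.
Alice ∩ Uma: 07:00–10:30, 13:30–14:00, 14:30–15:00, 15:30–19:30.
Alice ∩ Uma ∩ Brynn: 07:30–08:00, 09:00–10:30, 13:30–14:00, 14:30–15:00, 15:30–19:30.
Windows ≥ 30 min: 07:30–08:00, 09:00–10:30, 13:30–14:00, 14:30–15:00, 15:30–19:30.
Earliest such window starts at 07:30.

07:30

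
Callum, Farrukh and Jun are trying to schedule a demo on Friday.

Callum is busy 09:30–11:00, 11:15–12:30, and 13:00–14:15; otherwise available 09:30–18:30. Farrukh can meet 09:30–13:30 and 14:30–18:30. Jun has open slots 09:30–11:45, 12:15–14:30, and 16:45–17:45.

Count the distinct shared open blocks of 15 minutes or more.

3

Callum free within 09:30–18:30: 11:00–11:15, 12:30–13:00, 14:15–18:30.
Callum ∩ Farrukh: 11:00–11:15, 12:30–13:00, 14:30–18:30.
Callum ∩ Farrukh ∩ Jun: 11:00–11:15, 12:30–13:00, 16:45–17:45.
Windows ≥ 15 min: 11:00–11:15, 12:30–13:00, 16:45–17:45.
That's 3 windows.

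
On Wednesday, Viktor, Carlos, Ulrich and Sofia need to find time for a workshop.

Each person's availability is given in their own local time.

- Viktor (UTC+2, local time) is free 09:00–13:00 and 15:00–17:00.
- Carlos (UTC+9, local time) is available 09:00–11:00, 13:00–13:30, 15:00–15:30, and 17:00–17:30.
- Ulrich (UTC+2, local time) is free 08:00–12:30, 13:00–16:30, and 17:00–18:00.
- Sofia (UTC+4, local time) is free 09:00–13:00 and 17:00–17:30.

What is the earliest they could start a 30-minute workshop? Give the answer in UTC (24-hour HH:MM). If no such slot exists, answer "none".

Viktor → UTC: 07:00–11:00, 13:00–15:00.
Carlos → UTC: 00:00–02:00, 04:00–04:30, 06:00–06:30, 08:00–08:30.
Ulrich → UTC: 06:00–10:30, 11:00–14:30, 15:00–16:00.
Sofia → UTC: 05:00–09:00, 13:00–13:30.
Viktor ∩ Carlos: 08:00–08:30.
Viktor ∩ Carlos ∩ Ulrich: 08:00–08:30.
Viktor ∩ Carlos ∩ Ulrich ∩ Sofia: 08:00–08:30.
Windows ≥ 30 min: 08:00–08:30.
Earliest such window starts at 08:00.

08:00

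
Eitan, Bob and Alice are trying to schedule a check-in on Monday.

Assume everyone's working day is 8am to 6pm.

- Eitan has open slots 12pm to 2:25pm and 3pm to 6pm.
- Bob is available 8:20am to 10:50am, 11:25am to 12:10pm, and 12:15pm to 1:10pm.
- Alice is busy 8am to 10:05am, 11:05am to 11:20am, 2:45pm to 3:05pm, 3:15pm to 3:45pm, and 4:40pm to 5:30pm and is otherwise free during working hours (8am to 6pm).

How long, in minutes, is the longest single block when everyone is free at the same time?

55 minutes

Alice free within 08:00–18:00: 10:05–11:05, 11:20–14:45, 15:05–15:15, 15:45–16:40, 17:30–18:00.
Eitan ∩ Bob: 12:00–12:10, 12:15–13:10.
Eitan ∩ Bob ∩ Alice: 12:00–12:10, 12:15–13:10.
Common window lengths: 10, 55 min; longest is 55.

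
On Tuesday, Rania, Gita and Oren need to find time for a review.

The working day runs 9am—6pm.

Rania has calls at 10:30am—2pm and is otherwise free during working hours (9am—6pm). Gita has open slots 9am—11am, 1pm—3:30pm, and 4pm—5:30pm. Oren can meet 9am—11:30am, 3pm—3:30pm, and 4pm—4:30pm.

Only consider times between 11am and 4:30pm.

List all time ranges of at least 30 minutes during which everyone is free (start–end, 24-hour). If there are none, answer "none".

15:00–15:30, 16:00–16:30

Rania free within 09:00–18:00: 09:00–10:30, 14:00–18:00.
Rania ∩ Gita: 09:00–10:30, 14:00–15:30, 16:00–17:30.
Rania ∩ Gita ∩ Oren: 09:00–10:30, 15:00–15:30, 16:00–16:30.
Restricted to 11:00–16:30: 15:00–15:30, 16:00–16:30.
Windows ≥ 30 min: 15:00–15:30, 16:00–16:30.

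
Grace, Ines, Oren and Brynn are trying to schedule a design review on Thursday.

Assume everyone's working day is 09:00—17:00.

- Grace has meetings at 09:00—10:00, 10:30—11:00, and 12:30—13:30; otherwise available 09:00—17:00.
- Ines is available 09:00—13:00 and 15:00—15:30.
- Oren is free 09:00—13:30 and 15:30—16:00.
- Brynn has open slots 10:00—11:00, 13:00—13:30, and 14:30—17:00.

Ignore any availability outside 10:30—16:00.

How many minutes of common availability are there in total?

0 minutes

Grace free within 09:00–17:00: 10:00–10:30, 11:00–12:30, 13:30–17:00.
Grace ∩ Ines: 10:00–10:30, 11:00–12:30, 15:00–15:30.
Grace ∩ Ines ∩ Oren: 10:00–10:30, 11:00–12:30.
Grace ∩ Ines ∩ Oren ∩ Brynn: 10:00–10:30.
Restricted to 10:30–16:00: (none).
Total common minutes: 0.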